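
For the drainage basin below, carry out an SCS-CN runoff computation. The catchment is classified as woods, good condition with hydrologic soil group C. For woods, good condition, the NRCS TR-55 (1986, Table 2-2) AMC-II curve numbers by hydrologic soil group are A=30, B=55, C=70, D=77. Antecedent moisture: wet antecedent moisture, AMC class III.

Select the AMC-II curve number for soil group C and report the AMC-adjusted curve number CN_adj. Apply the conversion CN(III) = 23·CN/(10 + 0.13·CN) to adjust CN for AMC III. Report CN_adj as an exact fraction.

CN_adj = 16100/191 ≈ 84.293

NRCS table: woods, good condition, soil group C → CN(II) = 70
Adjust CN=70 to AMC III: 23·70/(10 + 0.13·70) → 1610 ÷ (191/10) = 16100/191 ≈ 84.293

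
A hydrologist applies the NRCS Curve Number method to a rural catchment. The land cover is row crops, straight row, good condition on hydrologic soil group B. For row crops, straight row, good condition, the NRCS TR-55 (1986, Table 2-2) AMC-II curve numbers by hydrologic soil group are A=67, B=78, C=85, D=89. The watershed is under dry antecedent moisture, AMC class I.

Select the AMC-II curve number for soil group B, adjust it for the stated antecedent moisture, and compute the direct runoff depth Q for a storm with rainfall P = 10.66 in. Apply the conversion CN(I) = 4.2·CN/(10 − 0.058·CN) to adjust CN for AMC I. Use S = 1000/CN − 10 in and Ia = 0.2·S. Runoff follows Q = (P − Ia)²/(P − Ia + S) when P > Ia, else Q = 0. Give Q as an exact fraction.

NRCS table: row crops, straight row, good condition, soil group B → CN(II) = 78
Dry (AMC I): CN(I) = 4.2·78/(10 − 0.058·78) = (1638/5)/(1369/250) = 81900/1369 ≈ 59.825
Max retention: S = 1000/(81900/1369) − 10 = 5500/819 in (≈ 6.716 in)
Initial abstraction Ia = S/5 = (5500/819)/5 = 1100/819 ≈ 1.343 in
Excess rainfall: 10.660 − 1.343 = 9.317 in; P > Ia so Q > 0
Q = (381527/40950)²/((381527/40950) + 5500/819) = (145562851729/1676902500)/(656527/40950) = 145562851729/26884780650 in ≈ 5.414 in

Q = 145562851729/26884780650 in ≈ 5.414 in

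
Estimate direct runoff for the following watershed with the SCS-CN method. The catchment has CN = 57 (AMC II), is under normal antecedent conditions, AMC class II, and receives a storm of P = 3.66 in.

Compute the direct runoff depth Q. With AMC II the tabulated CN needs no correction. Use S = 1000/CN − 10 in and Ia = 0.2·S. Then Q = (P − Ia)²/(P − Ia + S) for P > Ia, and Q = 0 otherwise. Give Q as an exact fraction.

AMC II — tabulated CN = 57 applies directly.
Retention S: 1000/CN − 10 with CN=57.000 → S = 430/57 ≈ 7.544 in
Initial abstraction Ia = S/5 = (430/57)/5 = 86/57 ≈ 1.509 in
Since P=3.660 > Ia=1.509: effective rainfall P−Ia = 6131/2850 in
Runoff Q = (P−Ia)²/(P−Ia+S) = (2.151)²/(2.151+7.544) = 37589161/78748350 ≈ 0.477 in

Q = 37589161/78748350 in ≈ 0.477 in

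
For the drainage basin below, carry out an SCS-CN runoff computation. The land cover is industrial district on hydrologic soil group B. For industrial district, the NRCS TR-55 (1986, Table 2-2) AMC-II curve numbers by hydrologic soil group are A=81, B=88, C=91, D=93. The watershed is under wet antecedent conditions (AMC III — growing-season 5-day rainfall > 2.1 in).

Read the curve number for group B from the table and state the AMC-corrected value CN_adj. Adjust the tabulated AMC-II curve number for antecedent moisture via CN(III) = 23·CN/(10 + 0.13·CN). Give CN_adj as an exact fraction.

NRCS table: industrial district, soil group B → CN(II) = 88
Wet (AMC III): CN(III) = 23·88/(10 + 0.13·88) = 2024/(536/25) = 6325/67 ≈ 94.403

CN_adj = 6325/67 ≈ 94.403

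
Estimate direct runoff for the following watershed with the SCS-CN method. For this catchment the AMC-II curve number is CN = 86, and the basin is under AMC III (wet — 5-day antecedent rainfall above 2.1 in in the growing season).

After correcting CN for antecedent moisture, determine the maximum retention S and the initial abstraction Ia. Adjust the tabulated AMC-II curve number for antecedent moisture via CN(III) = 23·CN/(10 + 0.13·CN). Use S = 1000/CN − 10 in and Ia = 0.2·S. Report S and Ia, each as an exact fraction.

Adjust CN=86 to AMC III: 23·86/(10 + 0.13·86) → 1978 ÷ (1059/50) = 98900/1059 ≈ 93.390
S = 1000/(98900/1059) − 10 = 700/989 in ≈ 0.708 in
Ia = 0.2·(700/989) = 140/989 in ≈ 0.142 in

S = 700/989 in ≈ 0.708 in; Ia = 140/989 in ≈ 0.142 in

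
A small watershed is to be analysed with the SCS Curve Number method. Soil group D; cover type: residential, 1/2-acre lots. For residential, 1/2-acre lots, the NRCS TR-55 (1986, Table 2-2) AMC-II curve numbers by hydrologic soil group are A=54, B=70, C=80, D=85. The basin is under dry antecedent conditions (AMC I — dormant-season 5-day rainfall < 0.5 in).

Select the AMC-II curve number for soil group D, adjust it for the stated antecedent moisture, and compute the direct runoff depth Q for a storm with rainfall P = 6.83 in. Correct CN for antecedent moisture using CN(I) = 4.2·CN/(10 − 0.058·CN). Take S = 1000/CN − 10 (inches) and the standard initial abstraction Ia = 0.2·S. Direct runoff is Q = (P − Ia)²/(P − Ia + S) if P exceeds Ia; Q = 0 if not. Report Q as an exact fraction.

Q = 5080410729/1443196300 in ≈ 3.520 in

NRCS table: residential, 1/2-acre lots, soil group D → CN(II) = 85
Adjust CN=85 to AMC I: 4.2·85/(10 − 0.058·85) → 357 ÷ (507/100) = 11900/169 ≈ 70.414
Max retention: S = 1000/(11900/169) − 10 = 500/119 in (≈ 4.202 in)
Ia = 0.2·(500/119) = 100/119 in ≈ 0.840 in
P − Ia = 6.830 − 0.840 = 71277/11900 ≈ 5.990 in (> 0, runoff occurs)
Q: (71277/11900)² ÷ (121277/11900) = 5080410729/1443196300 in (≈ 3.520 in)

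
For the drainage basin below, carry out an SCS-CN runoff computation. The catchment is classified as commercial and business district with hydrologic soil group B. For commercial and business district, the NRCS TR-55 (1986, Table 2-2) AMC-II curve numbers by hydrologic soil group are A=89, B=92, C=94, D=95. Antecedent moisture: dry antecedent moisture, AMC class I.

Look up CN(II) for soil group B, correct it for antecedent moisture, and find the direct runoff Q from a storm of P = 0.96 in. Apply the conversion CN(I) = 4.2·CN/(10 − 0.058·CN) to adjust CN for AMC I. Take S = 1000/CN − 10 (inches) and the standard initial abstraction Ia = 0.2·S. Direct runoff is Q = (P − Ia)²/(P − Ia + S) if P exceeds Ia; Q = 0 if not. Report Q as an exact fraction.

Q = 5431808/47684175 in ≈ 0.114 in

NRCS table: commercial and business district, soil group B → CN(II) = 92
Dry (AMC I): CN(I) = 4.2·92/(10 − 0.058·92) = (1932/5)/(583/125) = 48300/583 ≈ 82.847
Max retention: S = 1000/(48300/583) − 10 = 1000/483 in (≈ 2.070 in)
Ia = 0.2·(1000/483) = 200/483 in ≈ 0.414 in
P − Ia = 0.960 − 0.414 = 6592/12075 ≈ 0.546 in (> 0, runoff occurs)
Q: (6592/12075)² ÷ (31592/12075) = 5431808/47684175 in (≈ 0.114 in)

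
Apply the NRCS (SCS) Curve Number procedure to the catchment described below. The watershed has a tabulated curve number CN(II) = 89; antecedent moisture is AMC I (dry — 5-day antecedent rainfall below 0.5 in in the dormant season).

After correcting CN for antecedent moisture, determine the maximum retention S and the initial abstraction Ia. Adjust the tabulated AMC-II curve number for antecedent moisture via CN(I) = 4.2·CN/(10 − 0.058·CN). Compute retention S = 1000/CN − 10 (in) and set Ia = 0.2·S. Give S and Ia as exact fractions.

CN(I) from CN(II)=89: (4.2·89)/(10 − 0.058·89) = 186900/2419 ≈ 77.263
Max retention: S = 1000/(186900/2419) − 10 = 5500/1869 in (≈ 2.943 in)
Initial abstraction Ia = S/5 = (5500/1869)/5 = 1100/1869 ≈ 0.589 in

S = 5500/1869 in ≈ 2.943 in; Ia = 1100/1869 in ≈ 0.589 in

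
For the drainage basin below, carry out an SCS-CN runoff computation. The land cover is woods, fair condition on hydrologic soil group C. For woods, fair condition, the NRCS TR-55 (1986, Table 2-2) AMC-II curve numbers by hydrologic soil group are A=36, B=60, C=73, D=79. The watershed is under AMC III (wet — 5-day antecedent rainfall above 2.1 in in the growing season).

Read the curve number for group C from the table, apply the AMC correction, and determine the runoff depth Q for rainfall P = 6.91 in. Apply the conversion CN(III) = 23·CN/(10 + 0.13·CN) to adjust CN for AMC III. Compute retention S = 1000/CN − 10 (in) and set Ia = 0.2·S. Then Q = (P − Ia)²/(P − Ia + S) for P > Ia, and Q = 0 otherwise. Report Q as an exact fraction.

Q = 1223654103721/231062133100 in ≈ 5.296 in

NRCS table: woods, fair condition, soil group C → CN(II) = 73
Adjust CN=73 to AMC III: 23·73/(10 + 0.13·73) → 1679 ÷ (1949/100) = 167900/1949 ≈ 86.147
S = 1000/(167900/1949) − 10 = 2700/1679 in ≈ 1.608 in
Initial abstraction Ia = S/5 = (2700/1679)/5 = 540/1679 ≈ 0.322 in
Excess rainfall: 6.910 − 0.322 = 6.588 in; P > Ia so Q > 0
Runoff Q = (P−Ia)²/(P−Ia+S) = (6.588)²/(6.588+1.608) = 1223654103721/231062133100 ≈ 5.296 in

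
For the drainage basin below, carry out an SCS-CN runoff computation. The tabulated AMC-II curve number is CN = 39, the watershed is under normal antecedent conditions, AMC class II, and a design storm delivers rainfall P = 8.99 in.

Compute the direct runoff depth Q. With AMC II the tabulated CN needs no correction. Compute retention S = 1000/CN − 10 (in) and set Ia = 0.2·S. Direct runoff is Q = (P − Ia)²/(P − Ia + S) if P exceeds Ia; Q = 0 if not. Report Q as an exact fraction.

CN(II) = 39; AMC II needs no correction.
Max retention: S = 1000/39 − 10 = 610/39 in (≈ 15.641 in)
Ia = 0.2·(610/39) = 122/39 in ≈ 3.128 in
P − Ia = 8.990 − 3.128 = 22861/3900 ≈ 5.862 in (> 0, runoff occurs)
Q: (22861/3900)² ÷ (83861/3900) = 522625321/327057900 in (≈ 1.598 in)

Q = 522625321/327057900 in ≈ 1.598 in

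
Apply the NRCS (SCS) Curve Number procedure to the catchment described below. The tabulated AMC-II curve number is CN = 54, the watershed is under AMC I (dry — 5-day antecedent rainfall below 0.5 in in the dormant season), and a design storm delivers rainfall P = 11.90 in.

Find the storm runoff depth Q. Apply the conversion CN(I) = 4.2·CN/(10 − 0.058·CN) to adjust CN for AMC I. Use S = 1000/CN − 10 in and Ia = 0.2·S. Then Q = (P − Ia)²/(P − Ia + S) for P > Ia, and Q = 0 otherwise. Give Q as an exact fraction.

Dry (AMC I): CN(I) = 4.2·54/(10 − 0.058·54) = (1134/5)/(1717/250) = 56700/1717 ≈ 33.023
Max retention: S = 1000/(56700/1717) − 10 = 11500/567 in (≈ 20.282 in)
Initial abstraction Ia = S/5 = (11500/567)/5 = 2300/567 ≈ 4.056 in
Since P=11.900 > Ia=4.056: effective rainfall P−Ia = 44473/5670 in
Q: (44473/5670)² ÷ (159473/5670) = 1977847729/904211910 in (≈ 2.187 in)

Q = 1977847729/904211910 in ≈ 2.187 in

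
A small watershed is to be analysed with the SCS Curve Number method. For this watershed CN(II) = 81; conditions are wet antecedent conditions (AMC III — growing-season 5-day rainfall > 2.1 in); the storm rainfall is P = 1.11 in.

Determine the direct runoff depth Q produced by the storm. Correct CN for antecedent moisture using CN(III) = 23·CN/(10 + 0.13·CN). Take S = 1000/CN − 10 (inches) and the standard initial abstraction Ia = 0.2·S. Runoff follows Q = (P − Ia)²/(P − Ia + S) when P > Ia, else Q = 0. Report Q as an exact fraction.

Wet (AMC III): CN(III) = 23·81/(10 + 0.13·81) = 1863/(2053/100) = 186300/2053 ≈ 90.745
Retention S: 1000/CN − 10 with CN=90.745 → S = 1900/1863 ≈ 1.020 in
Initial abstraction Ia = S/5 = (1900/1863)/5 = 380/1863 ≈ 0.204 in
Excess rainfall: 1.110 − 0.204 = 0.906 in; P > Ia so Q > 0
Q = (168793/186300)²/((168793/186300) + 1900/1863) = (28491076849/34707690000)/(358793/186300) = 28491076849/66843135900 in ≈ 0.426 in

Q = 28491076849/66843135900 in ≈ 0.426 in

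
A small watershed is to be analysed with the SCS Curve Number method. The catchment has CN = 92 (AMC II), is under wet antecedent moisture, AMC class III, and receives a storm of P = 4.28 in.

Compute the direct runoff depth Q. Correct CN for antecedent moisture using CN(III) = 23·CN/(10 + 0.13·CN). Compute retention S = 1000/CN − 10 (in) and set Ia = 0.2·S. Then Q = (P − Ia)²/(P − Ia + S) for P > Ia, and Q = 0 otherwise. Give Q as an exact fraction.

Adjust CN=92 to AMC III: 23·92/(10 + 0.13·92) → 2116 ÷ (549/25) = 52900/549 ≈ 96.357
Max retention: S = 1000/(52900/549) − 10 = 200/529 in (≈ 0.378 in)
Ia = 0.2S: 0.2·0.378 = 0.076 in (exactly 40/529)
Excess rainfall: 4.280 − 0.076 = 4.204 in; P > Ia so Q > 0
Runoff Q = (P−Ia)²/(P−Ia+S) = (4.204)²/(4.204+0.378) = 3091693609/801474675 ≈ 3.858 in

Q = 3091693609/801474675 in ≈ 3.858 in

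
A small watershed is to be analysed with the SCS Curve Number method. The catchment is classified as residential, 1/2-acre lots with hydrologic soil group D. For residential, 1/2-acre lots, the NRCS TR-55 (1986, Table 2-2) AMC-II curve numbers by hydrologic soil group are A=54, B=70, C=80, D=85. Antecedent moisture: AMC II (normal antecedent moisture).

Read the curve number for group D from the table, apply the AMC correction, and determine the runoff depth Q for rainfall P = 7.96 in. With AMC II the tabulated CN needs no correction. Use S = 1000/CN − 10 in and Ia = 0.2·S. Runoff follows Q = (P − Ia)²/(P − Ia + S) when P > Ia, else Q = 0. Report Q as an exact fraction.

NRCS table: residential, 1/2-acre lots, soil group D → CN(II) = 85
CN(II) = 85; AMC II needs no correction.
Max retention: S = 1000/85 − 10 = 30/17 in (≈ 1.765 in)
Initial abstraction Ia = S/5 = (30/17)/5 = 6/17 ≈ 0.353 in
Excess rainfall: 7.960 − 0.353 = 7.607 in; P > Ia so Q > 0
Runoff Q = (P−Ia)²/(P−Ia+S) = (7.607)²/(7.607+1.765) = 10452289/1692775 ≈ 6.175 in

Q = 10452289/1692775 in ≈ 6.175 in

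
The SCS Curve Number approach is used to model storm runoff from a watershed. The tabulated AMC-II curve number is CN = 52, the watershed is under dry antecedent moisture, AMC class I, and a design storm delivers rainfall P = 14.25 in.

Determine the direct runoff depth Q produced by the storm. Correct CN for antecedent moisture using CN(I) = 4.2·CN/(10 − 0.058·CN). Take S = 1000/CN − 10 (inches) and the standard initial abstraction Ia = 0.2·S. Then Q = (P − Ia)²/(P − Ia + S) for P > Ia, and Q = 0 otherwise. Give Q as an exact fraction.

Q = 12866569/4217668 in ≈ 3.051 in

Adjust CN=52 to AMC I: 4.2·52/(10 − 0.058·52) → (1092/5) ÷ (873/125) = 9100/291 ≈ 31.271
S = 1000/(9100/291) − 10 = 2000/91 in ≈ 21.978 in
Initial abstraction Ia = S/5 = (2000/91)/5 = 400/91 ≈ 4.396 in
Since P=14.250 > Ia=4.396: effective rainfall P−Ia = 3587/364 in
Q = (3587/364)²/((3587/364) + 2000/91) = (12866569/132496)/(11587/364) = 12866569/4217668 in ≈ 3.051 in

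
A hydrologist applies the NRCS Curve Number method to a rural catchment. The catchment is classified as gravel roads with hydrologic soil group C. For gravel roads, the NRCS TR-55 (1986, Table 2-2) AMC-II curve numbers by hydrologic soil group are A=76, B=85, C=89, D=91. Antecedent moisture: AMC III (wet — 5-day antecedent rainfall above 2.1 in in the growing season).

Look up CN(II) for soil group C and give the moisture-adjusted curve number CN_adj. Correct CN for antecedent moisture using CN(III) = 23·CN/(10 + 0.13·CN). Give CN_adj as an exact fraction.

CN_adj = 204700/2157 ≈ 94.900

NRCS table: gravel roads, soil group C → CN(II) = 89
CN(III) from CN(II)=89: (23·89)/(10 + 0.13·89) = 204700/2157 ≈ 94.900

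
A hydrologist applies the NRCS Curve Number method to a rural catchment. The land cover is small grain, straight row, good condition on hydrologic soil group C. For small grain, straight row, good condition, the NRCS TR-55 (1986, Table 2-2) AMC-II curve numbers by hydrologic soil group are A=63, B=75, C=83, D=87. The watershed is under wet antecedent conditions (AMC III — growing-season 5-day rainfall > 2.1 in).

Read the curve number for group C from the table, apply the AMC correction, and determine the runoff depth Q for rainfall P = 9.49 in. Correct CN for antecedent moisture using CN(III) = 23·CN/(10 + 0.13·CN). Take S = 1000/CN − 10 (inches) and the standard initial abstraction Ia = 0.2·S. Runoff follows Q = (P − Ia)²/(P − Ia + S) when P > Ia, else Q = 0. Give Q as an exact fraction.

NRCS table: small grain, straight row, good condition, soil group C → CN(II) = 83
CN(III) from CN(II)=83: (23·83)/(10 + 0.13·83) = 190900/2079 ≈ 91.823
Max retention: S = 1000/(190900/2079) − 10 = 1700/1909 in (≈ 0.891 in)
Ia = 0.2·(1700/1909) = 340/1909 in ≈ 0.178 in
P − Ia = 9.490 − 0.178 = 1777641/190900 ≈ 9.312 in (> 0, runoff occurs)
Runoff Q = (P−Ia)²/(P−Ia+S) = (9.312)²/(9.312+0.891) = 3160007524881/371804666900 ≈ 8.499 in

Q = 3160007524881/371804666900 in ≈ 8.499 in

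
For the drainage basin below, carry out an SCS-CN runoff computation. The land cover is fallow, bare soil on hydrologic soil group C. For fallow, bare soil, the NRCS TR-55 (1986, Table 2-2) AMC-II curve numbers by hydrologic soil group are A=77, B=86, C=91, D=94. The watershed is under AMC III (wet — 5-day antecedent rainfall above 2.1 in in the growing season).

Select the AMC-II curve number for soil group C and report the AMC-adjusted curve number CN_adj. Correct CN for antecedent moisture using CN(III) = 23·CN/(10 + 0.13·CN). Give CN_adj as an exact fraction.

CN_adj = 209300/2183 ≈ 95.877

NRCS table: fallow, bare soil, soil group C → CN(II) = 91
Wet (AMC III): CN(III) = 23·91/(10 + 0.13·91) = 2093/(2183/100) = 209300/2183 ≈ 95.877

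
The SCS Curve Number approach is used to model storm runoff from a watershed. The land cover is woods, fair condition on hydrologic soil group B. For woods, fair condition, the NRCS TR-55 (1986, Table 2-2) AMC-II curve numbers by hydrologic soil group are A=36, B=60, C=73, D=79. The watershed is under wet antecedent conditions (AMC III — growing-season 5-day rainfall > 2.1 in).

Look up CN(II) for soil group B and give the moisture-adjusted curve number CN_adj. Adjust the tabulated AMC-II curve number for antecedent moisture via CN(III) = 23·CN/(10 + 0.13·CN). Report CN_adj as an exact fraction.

NRCS table: woods, fair condition, soil group B → CN(II) = 60
Adjust CN=60 to AMC III: 23·60/(10 + 0.13·60) → 1380 ÷ (89/5) = 6900/89 ≈ 77.528

CN_adj = 6900/89 ≈ 77.528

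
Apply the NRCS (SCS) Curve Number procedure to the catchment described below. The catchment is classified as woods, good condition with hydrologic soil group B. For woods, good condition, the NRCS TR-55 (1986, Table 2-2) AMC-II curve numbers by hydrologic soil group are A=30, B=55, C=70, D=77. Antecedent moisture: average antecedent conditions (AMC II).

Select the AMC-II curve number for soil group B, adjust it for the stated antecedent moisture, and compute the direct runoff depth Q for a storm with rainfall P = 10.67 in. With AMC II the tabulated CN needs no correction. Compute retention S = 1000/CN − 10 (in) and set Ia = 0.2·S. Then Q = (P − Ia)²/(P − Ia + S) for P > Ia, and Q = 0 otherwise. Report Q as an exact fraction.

Q = 98743969/20830700 in ≈ 4.740 in

NRCS table: woods, good condition, soil group B → CN(II) = 55
AMC II — tabulated CN = 55 applies directly.
Retention S: 1000/CN − 10 with CN=55.000 → S = 90/11 ≈ 8.182 in
Ia = 0.2·(90/11) = 18/11 in ≈ 1.636 in
Since P=10.670 > Ia=1.636: effective rainfall P−Ia = 9937/1100 in
Q = (9937/1100)²/((9937/1100) + 90/11) = (98743969/1210000)/(18937/1100) = 98743969/20830700 in ≈ 4.740 in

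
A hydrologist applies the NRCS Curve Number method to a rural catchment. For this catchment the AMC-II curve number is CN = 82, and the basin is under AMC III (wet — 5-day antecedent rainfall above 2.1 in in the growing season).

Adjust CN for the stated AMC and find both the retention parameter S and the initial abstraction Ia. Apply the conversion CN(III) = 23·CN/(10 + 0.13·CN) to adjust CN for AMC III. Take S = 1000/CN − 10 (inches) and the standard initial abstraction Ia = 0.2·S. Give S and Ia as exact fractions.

Wet (AMC III): CN(III) = 23·82/(10 + 0.13·82) = 1886/(1033/50) = 94300/1033 ≈ 91.288
S = 1000/(94300/1033) − 10 = 900/943 in ≈ 0.954 in
Initial abstraction Ia = S/5 = (900/943)/5 = 180/943 ≈ 0.191 in

S = 900/943 in ≈ 0.954 in; Ia = 180/943 in ≈ 0.191 in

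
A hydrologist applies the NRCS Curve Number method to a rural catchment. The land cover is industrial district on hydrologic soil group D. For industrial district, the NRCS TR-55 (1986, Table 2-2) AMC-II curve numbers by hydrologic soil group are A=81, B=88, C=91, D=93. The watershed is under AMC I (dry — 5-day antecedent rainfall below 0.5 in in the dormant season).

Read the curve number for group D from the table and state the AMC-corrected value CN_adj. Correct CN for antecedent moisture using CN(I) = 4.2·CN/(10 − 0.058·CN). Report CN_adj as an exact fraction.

CN_adj = 27900/329 ≈ 84.802

NRCS table: industrial district, soil group D → CN(II) = 93
CN(I) from CN(II)=93: (4.2·93)/(10 − 0.058·93) = 27900/329 ≈ 84.802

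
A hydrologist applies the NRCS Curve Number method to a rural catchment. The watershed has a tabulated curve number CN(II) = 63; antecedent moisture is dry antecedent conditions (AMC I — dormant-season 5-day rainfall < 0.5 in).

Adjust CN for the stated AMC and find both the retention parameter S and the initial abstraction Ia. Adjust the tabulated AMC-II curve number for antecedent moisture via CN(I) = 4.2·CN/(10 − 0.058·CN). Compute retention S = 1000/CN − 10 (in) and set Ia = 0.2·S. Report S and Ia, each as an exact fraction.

Adjust CN=63 to AMC I: 4.2·63/(10 − 0.058·63) → (1323/5) ÷ (3173/500) = 132300/3173 ≈ 41.696
Retention S: 1000/CN − 10 with CN=41.696 → S = 18500/1323 ≈ 13.983 in
Initial abstraction Ia = S/5 = (18500/1323)/5 = 3700/1323 ≈ 2.797 in

S = 18500/1323 in ≈ 13.983 in; Ia = 3700/1323 in ≈ 2.797 in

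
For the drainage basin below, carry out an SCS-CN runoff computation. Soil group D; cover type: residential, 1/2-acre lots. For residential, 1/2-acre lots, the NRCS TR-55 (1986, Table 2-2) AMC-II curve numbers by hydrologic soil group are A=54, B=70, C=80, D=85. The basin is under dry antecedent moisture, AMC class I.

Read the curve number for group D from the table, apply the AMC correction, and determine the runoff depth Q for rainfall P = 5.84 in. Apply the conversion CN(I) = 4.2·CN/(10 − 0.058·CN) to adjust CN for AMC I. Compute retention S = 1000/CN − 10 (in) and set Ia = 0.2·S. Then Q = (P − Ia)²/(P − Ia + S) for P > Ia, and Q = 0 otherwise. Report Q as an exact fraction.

NRCS table: residential, 1/2-acre lots, soil group D → CN(II) = 85
Adjust CN=85 to AMC I: 4.2·85/(10 − 0.058·85) → 357 ÷ (507/100) = 11900/169 ≈ 70.414
S = 1000/(11900/169) − 10 = 500/119 in ≈ 4.202 in
Ia = 0.2S: 0.2·4.202 = 0.840 in (exactly 100/119)
Since P=5.840 > Ia=0.840: effective rainfall P−Ia = 14874/2975 in
Q: (14874/2975)² ÷ (27374/2975) = 110617938/40718825 in (≈ 2.717 in)

Q = 110617938/40718825 in ≈ 2.717 in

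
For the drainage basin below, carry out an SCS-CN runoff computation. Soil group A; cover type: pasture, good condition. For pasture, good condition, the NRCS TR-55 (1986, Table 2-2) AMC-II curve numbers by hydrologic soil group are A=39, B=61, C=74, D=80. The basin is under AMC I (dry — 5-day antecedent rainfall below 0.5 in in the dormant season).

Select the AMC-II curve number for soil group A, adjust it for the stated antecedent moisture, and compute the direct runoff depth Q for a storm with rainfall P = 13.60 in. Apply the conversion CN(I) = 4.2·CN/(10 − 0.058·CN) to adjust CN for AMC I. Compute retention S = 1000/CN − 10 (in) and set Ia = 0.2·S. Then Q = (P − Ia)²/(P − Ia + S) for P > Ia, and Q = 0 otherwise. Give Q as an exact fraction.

NRCS table: pasture, good condition, soil group A → CN(II) = 39
Dry (AMC I): CN(I) = 4.2·39/(10 − 0.058·39) = (819/5)/(3869/500) = 81900/3869 ≈ 21.168
S = 1000/(81900/3869) − 10 = 30500/819 in ≈ 37.241 in
Ia = 0.2·(30500/819) = 6100/819 in ≈ 7.448 in
P − Ia = 13.600 − 7.448 = 25192/4095 ≈ 6.152 in (> 0, runoff occurs)
Q = (25192/4095)²/((25192/4095) + 30500/819) = (634636864/16769025)/(177692/4095) = 158659216/181912185 in ≈ 0.872 in

Q = 158659216/181912185 in ≈ 0.872 in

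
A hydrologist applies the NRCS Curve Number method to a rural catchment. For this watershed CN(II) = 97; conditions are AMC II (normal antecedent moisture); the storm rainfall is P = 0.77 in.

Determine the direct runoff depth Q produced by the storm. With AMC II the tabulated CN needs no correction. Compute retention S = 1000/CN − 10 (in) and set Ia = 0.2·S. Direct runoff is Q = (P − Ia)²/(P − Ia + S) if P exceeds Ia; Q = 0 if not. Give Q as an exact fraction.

CN(II) = 97; AMC II needs no correction.
Max retention: S = 1000/97 − 10 = 30/97 in (≈ 0.309 in)
Ia = 0.2S: 0.2·0.309 = 0.062 in (exactly 6/97)
P − Ia = 0.770 − 0.062 = 6869/9700 ≈ 0.708 in (> 0, runoff occurs)
Q = (6869/9700)²/((6869/9700) + 30/97) = (47183161/94090000)/(9869/9700) = 47183161/95729300 in ≈ 0.493 in

Q = 47183161/95729300 in ≈ 0.493 in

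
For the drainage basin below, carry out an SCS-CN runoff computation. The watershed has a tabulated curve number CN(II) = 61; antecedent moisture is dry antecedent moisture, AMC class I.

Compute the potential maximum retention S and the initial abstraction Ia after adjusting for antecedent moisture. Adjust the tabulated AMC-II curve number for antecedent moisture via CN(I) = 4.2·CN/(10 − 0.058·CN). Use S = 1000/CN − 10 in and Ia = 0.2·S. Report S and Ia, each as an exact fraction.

S = 6500/427 in ≈ 15.222 in; Ia = 1300/427 in ≈ 3.044 in

Adjust CN=61 to AMC I: 4.2·61/(10 − 0.058·61) → (1281/5) ÷ (3231/500) = 42700/1077 ≈ 39.647
Retention S: 1000/CN − 10 with CN=39.647 → S = 6500/427 ≈ 15.222 in
Initial abstraction Ia = S/5 = (6500/427)/5 = 1300/427 ≈ 3.044 in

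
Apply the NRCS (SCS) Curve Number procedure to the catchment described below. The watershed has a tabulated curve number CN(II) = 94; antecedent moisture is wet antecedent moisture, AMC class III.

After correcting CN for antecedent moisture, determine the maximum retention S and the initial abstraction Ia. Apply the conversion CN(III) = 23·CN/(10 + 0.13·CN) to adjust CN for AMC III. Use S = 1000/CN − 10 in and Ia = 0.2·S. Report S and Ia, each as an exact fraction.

S = 300/1081 in ≈ 0.278 in; Ia = 60/1081 in ≈ 0.056 in

Adjust CN=94 to AMC III: 23·94/(10 + 0.13·94) → 2162 ÷ (1111/50) = 108100/1111 ≈ 97.300
Retention S: 1000/CN − 10 with CN=97.300 → S = 300/1081 ≈ 0.278 in
Initial abstraction Ia = S/5 = (300/1081)/5 = 60/1081 ≈ 0.056 in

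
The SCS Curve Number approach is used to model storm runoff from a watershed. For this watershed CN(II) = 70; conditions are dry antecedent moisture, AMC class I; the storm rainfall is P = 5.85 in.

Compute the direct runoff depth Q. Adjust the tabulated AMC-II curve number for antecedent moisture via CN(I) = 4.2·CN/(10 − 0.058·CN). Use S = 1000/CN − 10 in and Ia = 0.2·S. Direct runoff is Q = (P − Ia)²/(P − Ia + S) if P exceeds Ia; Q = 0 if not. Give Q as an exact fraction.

Q = 13935289/13458340 in ≈ 1.035 in

Adjust CN=70 to AMC I: 4.2·70/(10 − 0.058·70) → 294 ÷ (297/50) = 4900/99 ≈ 49.495
Retention S: 1000/CN − 10 with CN=49.495 → S = 500/49 ≈ 10.204 in
Ia = 0.2S: 0.2·10.204 = 2.041 in (exactly 100/49)
Since P=5.850 > Ia=2.041: effective rainfall P−Ia = 3733/980 in
Q: (3733/980)² ÷ (13733/980) = 13935289/13458340 in (≈ 1.035 in)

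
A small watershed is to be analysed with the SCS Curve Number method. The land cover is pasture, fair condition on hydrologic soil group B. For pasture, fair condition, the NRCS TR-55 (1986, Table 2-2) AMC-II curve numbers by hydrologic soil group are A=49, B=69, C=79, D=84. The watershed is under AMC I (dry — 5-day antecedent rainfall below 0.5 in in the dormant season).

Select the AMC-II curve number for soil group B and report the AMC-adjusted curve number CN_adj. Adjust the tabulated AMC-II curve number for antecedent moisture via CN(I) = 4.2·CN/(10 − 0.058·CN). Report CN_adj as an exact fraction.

NRCS table: pasture, fair condition, soil group B → CN(II) = 69
Adjust CN=69 to AMC I: 4.2·69/(10 − 0.058·69) → (1449/5) ÷ (2999/500) = 144900/2999 ≈ 48.316

CN_adj = 144900/2999 ≈ 48.316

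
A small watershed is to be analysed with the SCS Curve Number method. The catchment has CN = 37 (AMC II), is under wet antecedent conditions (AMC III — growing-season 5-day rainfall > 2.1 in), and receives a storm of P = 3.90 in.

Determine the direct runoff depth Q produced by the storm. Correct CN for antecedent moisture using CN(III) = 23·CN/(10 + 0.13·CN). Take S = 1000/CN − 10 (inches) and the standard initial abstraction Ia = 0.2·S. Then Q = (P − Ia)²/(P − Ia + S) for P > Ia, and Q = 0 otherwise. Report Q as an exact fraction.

Q = 141302307/237114130 in ≈ 0.596 in

CN(III) from CN(II)=37: (23·37)/(10 + 0.13·37) = 85100/1481 ≈ 57.461
Retention S: 1000/CN − 10 with CN=57.461 → S = 6300/851 ≈ 7.403 in
Ia = 0.2S: 0.2·7.403 = 1.481 in (exactly 1260/851)
Since P=3.900 > Ia=1.481: effective rainfall P−Ia = 20589/8510 in
Runoff Q = (P−Ia)²/(P−Ia+S) = (2.419)²/(2.419+7.403) = 141302307/237114130 ≈ 0.596 in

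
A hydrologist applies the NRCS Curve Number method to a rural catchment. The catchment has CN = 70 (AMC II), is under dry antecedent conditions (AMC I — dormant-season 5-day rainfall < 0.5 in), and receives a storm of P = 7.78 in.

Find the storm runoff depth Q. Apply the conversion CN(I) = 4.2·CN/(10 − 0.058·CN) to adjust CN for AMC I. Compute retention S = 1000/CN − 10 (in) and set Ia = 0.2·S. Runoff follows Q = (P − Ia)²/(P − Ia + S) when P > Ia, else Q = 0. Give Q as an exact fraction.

CN(I) from CN(II)=70: (4.2·70)/(10 − 0.058·70) = 4900/99 ≈ 49.495
Retention S: 1000/CN − 10 with CN=49.495 → S = 500/49 ≈ 10.204 in
Ia = 0.2·(500/49) = 100/49 in ≈ 2.041 in
Excess rainfall: 7.780 − 2.041 = 5.739 in; P > Ia so Q > 0
Runoff Q = (P−Ia)²/(P−Ia+S) = (5.739)²/(5.739+10.204) = 197711721/95699450 ≈ 2.066 in

Q = 197711721/95699450 in ≈ 2.066 in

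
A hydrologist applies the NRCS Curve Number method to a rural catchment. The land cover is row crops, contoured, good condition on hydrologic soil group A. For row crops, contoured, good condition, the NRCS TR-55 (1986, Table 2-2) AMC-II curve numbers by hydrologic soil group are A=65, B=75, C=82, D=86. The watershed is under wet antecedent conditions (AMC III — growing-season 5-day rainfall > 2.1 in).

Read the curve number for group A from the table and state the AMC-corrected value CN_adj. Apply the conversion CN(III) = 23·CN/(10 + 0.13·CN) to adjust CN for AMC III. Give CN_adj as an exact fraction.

CN_adj = 29900/369 ≈ 81.030

NRCS table: row crops, contoured, good condition, soil group A → CN(II) = 65
Wet (AMC III): CN(III) = 23·65/(10 + 0.13·65) = 1495/(369/20) = 29900/369 ≈ 81.030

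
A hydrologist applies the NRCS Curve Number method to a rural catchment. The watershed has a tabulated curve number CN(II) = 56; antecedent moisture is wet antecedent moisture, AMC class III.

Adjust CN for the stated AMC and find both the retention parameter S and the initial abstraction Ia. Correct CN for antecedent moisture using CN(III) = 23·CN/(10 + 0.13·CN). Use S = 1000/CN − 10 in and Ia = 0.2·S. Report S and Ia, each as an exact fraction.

S = 550/161 in ≈ 3.416 in; Ia = 110/161 in ≈ 0.683 in

Wet (AMC III): CN(III) = 23·56/(10 + 0.13·56) = 1288/(432/25) = 4025/54 ≈ 74.537
S = 1000/(4025/54) − 10 = 550/161 in ≈ 3.416 in
Ia = 0.2S: 0.2·3.416 = 0.683 in (exactly 110/161)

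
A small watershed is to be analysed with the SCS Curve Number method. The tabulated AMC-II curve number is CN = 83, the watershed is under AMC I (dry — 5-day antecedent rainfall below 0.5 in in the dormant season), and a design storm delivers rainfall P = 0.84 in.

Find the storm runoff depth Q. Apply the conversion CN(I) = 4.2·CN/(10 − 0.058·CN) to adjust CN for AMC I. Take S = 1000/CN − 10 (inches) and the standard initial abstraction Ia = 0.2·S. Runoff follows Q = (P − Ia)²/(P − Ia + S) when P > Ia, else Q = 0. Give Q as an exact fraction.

CN(I) from CN(II)=83: (4.2·83)/(10 − 0.058·83) = 174300/2593 ≈ 67.219
Retention S: 1000/CN − 10 with CN=67.219 → S = 8500/1743 ≈ 4.877 in
Initial abstraction Ia = S/5 = (8500/1743)/5 = 1700/1743 ≈ 0.975 in
P = 0.840 ≤ Ia = 0.975 in: entire storm abstracted, Q = 0.

Q = 0 in ≈ 0.000 in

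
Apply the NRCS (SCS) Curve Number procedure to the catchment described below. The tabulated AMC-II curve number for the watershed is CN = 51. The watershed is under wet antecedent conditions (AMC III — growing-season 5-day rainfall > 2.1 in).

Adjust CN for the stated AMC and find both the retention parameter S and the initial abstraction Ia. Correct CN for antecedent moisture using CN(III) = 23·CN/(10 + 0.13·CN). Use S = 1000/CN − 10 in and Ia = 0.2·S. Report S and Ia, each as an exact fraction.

S = 4900/1173 in ≈ 4.177 in; Ia = 980/1173 in ≈ 0.835 in

Adjust CN=51 to AMC III: 23·51/(10 + 0.13·51) → 1173 ÷ (1663/100) = 117300/1663 ≈ 70.535
Max retention: S = 1000/(117300/1663) − 10 = 4900/1173 in (≈ 4.177 in)
Ia = 0.2·(4900/1173) = 980/1173 in ≈ 0.835 in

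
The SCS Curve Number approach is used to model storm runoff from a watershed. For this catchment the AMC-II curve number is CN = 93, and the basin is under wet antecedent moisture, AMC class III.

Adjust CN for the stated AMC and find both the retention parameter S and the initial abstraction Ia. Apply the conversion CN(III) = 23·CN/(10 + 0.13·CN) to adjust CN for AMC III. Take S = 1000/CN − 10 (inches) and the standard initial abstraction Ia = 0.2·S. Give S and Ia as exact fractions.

S = 700/2139 in ≈ 0.327 in; Ia = 140/2139 in ≈ 0.065 in

Adjust CN=93 to AMC III: 23·93/(10 + 0.13·93) → 2139 ÷ (2209/100) = 213900/2209 ≈ 96.831
Retention S: 1000/CN − 10 with CN=96.831 → S = 700/2139 ≈ 0.327 in
Ia = 0.2·(700/2139) = 140/2139 in ≈ 0.065 in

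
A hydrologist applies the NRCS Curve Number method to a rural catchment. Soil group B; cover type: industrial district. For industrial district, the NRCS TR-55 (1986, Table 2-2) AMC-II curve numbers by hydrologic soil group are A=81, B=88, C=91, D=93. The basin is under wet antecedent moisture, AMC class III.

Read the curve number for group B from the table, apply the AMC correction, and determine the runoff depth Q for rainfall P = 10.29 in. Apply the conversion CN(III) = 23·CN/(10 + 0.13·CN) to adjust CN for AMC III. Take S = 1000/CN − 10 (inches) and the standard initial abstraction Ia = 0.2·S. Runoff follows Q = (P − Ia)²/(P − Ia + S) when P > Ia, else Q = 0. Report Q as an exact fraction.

Q = 22074110523/2296708700 in ≈ 9.611 in

NRCS table: industrial district, soil group B → CN(II) = 88
CN(III) from CN(II)=88: (23·88)/(10 + 0.13·88) = 6325/67 ≈ 94.403
Max retention: S = 1000/(6325/67) − 10 = 150/253 in (≈ 0.593 in)
Initial abstraction Ia = S/5 = (150/253)/5 = 30/253 ≈ 0.119 in
Since P=10.290 > Ia=0.119: effective rainfall P−Ia = 257337/25300 in
Runoff Q = (P−Ia)²/(P−Ia+S) = (10.171)²/(10.171+0.593) = 22074110523/2296708700 ≈ 9.611 in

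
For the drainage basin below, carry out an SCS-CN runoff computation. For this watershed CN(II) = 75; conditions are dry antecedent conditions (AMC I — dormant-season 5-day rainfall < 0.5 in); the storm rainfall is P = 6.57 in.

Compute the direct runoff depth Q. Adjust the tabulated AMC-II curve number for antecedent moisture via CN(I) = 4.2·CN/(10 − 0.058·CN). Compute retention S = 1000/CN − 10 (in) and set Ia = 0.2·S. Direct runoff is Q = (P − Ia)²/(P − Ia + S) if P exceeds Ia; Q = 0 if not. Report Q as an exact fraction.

Q = 985394881/512763300 in ≈ 1.922 in

Adjust CN=75 to AMC I: 4.2·75/(10 − 0.058·75) → 315 ÷ (113/20) = 6300/113 ≈ 55.752
Max retention: S = 1000/(6300/113) − 10 = 500/63 in (≈ 7.937 in)
Ia = 0.2·(500/63) = 100/63 in ≈ 1.587 in
P − Ia = 6.570 − 1.587 = 31391/6300 ≈ 4.983 in (> 0, runoff occurs)
Q = (31391/6300)²/((31391/6300) + 500/63) = (985394881/39690000)/(81391/6300) = 985394881/512763300 in ≈ 1.922 in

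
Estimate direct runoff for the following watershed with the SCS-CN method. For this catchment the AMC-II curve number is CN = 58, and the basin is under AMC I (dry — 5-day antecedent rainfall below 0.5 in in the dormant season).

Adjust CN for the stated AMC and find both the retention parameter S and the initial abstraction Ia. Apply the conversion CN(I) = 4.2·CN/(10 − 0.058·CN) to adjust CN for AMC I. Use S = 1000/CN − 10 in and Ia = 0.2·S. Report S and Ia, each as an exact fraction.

Adjust CN=58 to AMC I: 4.2·58/(10 − 0.058·58) → (1218/5) ÷ (1659/250) = 2900/79 ≈ 36.709
Max retention: S = 1000/(2900/79) − 10 = 500/29 in (≈ 17.241 in)
Ia = 0.2S: 0.2·17.241 = 3.448 in (exactly 100/29)

S = 500/29 in ≈ 17.241 in; Ia = 100/29 in ≈ 3.448 in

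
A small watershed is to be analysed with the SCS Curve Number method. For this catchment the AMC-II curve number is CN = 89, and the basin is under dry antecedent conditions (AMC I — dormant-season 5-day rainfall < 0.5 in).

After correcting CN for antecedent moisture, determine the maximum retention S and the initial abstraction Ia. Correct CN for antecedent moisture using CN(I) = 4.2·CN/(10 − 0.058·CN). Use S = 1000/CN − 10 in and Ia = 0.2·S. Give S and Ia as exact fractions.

S = 5500/1869 in ≈ 2.943 in; Ia = 1100/1869 in ≈ 0.589 in

CN(I) from CN(II)=89: (4.2·89)/(10 − 0.058·89) = 186900/2419 ≈ 77.263
Max retention: S = 1000/(186900/2419) − 10 = 5500/1869 in (≈ 2.943 in)
Initial abstraction Ia = S/5 = (5500/1869)/5 = 1100/1869 ≈ 0.589 in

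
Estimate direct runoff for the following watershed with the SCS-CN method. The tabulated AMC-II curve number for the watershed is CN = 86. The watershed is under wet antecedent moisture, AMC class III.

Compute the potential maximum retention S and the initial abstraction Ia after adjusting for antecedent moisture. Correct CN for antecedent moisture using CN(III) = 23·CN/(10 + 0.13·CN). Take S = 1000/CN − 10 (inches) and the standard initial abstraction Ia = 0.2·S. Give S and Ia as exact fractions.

S = 700/989 in ≈ 0.708 in; Ia = 140/989 in ≈ 0.142 in

Wet (AMC III): CN(III) = 23·86/(10 + 0.13·86) = 1978/(1059/50) = 98900/1059 ≈ 93.390
Max retention: S = 1000/(98900/1059) − 10 = 700/989 in (≈ 0.708 in)
Ia = 0.2·(700/989) = 140/989 in ≈ 0.142 in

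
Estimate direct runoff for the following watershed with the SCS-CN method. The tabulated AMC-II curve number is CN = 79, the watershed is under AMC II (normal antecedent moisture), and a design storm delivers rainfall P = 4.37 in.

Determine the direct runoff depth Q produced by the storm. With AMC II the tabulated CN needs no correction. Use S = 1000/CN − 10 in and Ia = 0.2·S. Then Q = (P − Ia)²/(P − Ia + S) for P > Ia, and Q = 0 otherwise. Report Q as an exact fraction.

Q = 919484329/405451700 in ≈ 2.268 in

AMC II — tabulated CN = 79 applies directly.
Max retention: S = 1000/79 − 10 = 210/79 in (≈ 2.658 in)
Initial abstraction Ia = S/5 = (210/79)/5 = 42/79 ≈ 0.532 in
Excess rainfall: 4.370 − 0.532 = 3.838 in; P > Ia so Q > 0
Q: (30323/7900)² ÷ (51323/7900) = 919484329/405451700 in (≈ 2.268 in)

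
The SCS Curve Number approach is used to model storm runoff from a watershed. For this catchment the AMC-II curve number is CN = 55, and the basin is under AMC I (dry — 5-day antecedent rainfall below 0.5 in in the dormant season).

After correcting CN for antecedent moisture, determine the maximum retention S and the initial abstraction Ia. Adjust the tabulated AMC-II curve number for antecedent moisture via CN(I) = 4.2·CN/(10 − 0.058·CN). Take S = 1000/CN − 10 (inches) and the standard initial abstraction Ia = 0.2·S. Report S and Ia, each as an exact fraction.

Dry (AMC I): CN(I) = 4.2·55/(10 − 0.058·55) = 231/(681/100) = 7700/227 ≈ 33.921
Retention S: 1000/CN − 10 with CN=33.921 → S = 1500/77 ≈ 19.481 in
Initial abstraction Ia = S/5 = (1500/77)/5 = 300/77 ≈ 3.896 in

S = 1500/77 in ≈ 19.481 in; Ia = 300/77 in ≈ 3.896 in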